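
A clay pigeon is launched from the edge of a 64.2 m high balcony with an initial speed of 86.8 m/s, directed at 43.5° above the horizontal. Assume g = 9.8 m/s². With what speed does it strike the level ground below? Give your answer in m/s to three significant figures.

93.8 m/s

Resolve: vₓ = 86.80 cos 43.5° = 62.96 m/s and v_y0 = 86.80 sin 43.5° = 59.75 m/s.
The projectile lands when y = 64.2 + (59.75) t − ½·9.80·t² = 0. Positive root: t = (59.75 + √(59.75² + 2·9.80·64.2)) / 9.80 = (59.75 + 69.49) / 9.80 = 13.19 s.
Vertical velocity at impact: v_y = v_y0 − g t = 59.75 − 9.80 × 13.19 = −69.49 m/s.
Speed: |v| = √(vₓ² + v_y²) = √(62.96² + 69.49²) = 93.77 m/s.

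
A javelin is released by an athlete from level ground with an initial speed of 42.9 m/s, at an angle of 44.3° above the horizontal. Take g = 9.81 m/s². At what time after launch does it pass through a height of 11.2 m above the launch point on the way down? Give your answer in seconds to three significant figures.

vₓ = 42.90 cos 44.3° = 30.70 m/s; v_y0 = 42.90 sin 44.3° = 29.96 m/s.
Require v_y0 t − ½ g t² = 11.2, i.e. 4.905 t² − 29.96 t + 11.2 = 0.
Quadratic formula: t = (29.96 ± √677.98) / 9.81 = (29.96 ± 26.04) / 9.81 → t = 0.4000 s or 5.708 s.
The descending-branch root is 5.708 s.

5.71 s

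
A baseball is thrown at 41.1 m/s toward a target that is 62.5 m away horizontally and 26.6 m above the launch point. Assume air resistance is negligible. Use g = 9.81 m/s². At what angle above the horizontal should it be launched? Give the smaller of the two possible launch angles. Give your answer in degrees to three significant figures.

Trajectory: y = x tanθ − g x² (1 + tan²θ)/(2v₀²). With x = 62.5, y = 26.6, v₀ = 41.1, g = 9.81:
11.34 tan²θ − 62.5 tanθ + (37.94) = 0.
tanθ = [62.5 ± √(62.5² − 4 × 11.34 × (37.94))] / (2 × 11.34) = (62.5 ± 46.74) / 22.69, giving tanθ = 0.6947 or 4.816.
θ = 34.79° or 78.27°; the smaller is 34.79°.

34.8°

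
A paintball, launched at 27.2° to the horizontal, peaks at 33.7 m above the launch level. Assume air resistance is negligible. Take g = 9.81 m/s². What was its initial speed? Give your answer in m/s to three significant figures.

56.3 m/s

At the peak v_y = 0, so v_y0 = √(2gH) = √(2 × 9.81 × 33.7) = 25.71 m/s.
v_y0 = v₀ sin θ ⇒ v₀ = 25.71 / sin 27.2° = 56.25 m/s.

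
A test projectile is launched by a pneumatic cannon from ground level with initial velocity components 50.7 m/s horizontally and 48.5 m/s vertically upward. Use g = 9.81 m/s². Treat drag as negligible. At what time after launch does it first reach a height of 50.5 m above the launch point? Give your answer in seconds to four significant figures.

1.183 s

Height y(t) = 48.50 t − 4.905 t² = 50.5 gives 4.905 t² − 48.50 t + 50.5 = 0.
Quadratic formula: t = (48.50 ± √1361.4) / 9.81 = (48.50 ± 36.90) / 9.81 → t = 1.183 s or 8.705 s.
The first (ascending) time is 1.183 s.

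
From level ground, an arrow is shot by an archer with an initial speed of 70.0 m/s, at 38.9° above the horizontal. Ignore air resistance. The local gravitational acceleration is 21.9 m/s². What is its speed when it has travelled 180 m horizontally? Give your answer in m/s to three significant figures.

Resolve: vₓ = 70.00 cos 38.9° = 54.48 m/s and v_y0 = 70.00 sin 38.9° = 43.96 m/s.
At x = 180 m, t = x/vₓ = 180/54.48 = 3.304 s.
Vertical velocity there: v_y = v_y0 − g t = 43.96 − 21.9 × 3.304 = −28.40 m/s.
Speed: √(vₓ² + v_y²) = √(54.48² + 28.40²) = 61.44 m/s.

61.4 m/s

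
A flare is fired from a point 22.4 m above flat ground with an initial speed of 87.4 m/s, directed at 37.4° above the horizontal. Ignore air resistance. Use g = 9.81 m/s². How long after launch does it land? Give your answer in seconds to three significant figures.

11.2 s

vₓ = 87.40 cos 37.4° = 69.43 m/s; v_y0 = 87.40 sin 37.4° = 53.08 m/s.
The projectile lands when y = 22.4 + (53.08) t − ½·9.81·t² = 0. Positive root: t = (53.08 + √(53.08² + 2·9.81·22.4)) / 9.81 = (53.08 + 57.07) / 9.81 = 11.23 s.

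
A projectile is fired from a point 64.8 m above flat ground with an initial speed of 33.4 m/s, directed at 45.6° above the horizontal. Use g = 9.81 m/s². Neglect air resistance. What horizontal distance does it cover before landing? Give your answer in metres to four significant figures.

159.1 m

Horizontal component vₓ = 33.40 cos 45.6° = 23.37 m/s; vertical v_y0 = 33.40 sin 45.6° = 23.86 m/s.
Vertical motion (up positive, ground at y = 0): 4.905 t² − (23.86) t − 64.8 = 0, so t = (23.86 + √(23.86² + 2·9.81·64.8)) / 9.81 = (23.86 + 42.90) / 9.81 = 6.806 s.
Horizontal distance: R = vₓ t = 23.37 × 6.806 = 159.1 m.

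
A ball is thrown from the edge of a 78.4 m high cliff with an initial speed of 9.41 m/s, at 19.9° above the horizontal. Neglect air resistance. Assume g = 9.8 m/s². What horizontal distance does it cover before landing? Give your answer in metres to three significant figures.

vₓ = 9.410 cos 19.9° = 8.848 m/s; v_y0 = 9.410 sin 19.9° = 3.203 m/s.
The projectile lands when y = 78.4 + (3.203) t − ½·9.80·t² = 0. Positive root: t = (3.203 + √(3.203² + 2·9.80·78.4)) / 9.80 = (3.203 + 39.33) / 9.80 = 4.340 s.
Horizontal distance: R = vₓ t = 8.848 × 4.340 = 38.40 m.

38.4 m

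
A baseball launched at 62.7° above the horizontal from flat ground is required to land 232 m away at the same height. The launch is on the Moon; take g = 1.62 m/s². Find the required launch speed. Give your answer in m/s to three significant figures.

21.5 m/s

From R = (v₀² / g) sin 2θ: v₀ = √(gR / sin 2θ).
v₀ = √(1.62 × 232 / sin 125.4°) = √(375.8 / 0.8151) = √461.08 = 21.47 m/s.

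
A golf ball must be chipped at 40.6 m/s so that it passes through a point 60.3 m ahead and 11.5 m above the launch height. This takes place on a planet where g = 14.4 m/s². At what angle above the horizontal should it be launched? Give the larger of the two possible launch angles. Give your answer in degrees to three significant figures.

73.0°

Trajectory: y = x tanθ − g x² (1 + tan²θ)/(2v₀²). With x = 60.3, y = 11.5, v₀ = 40.6, g = 14.4:
15.88 tan²θ − 60.3 tanθ + (27.38) = 0.
tanθ = [60.3 ± √(60.3² − 4 × 15.88 × (27.38))] / (2 × 15.88) = (60.3 ± 43.55) / 31.76, giving tanθ = 0.5274 or 3.269.
θ = 27.80° or 72.99°; the larger is 72.99°.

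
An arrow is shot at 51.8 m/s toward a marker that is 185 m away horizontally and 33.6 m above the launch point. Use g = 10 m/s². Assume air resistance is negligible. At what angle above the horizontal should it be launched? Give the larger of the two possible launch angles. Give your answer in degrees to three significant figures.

65.7°

Trajectory: y = x tanθ − g x² (1 + tan²θ)/(2v₀²). With x = 185, y = 33.6, v₀ = 51.8, g = 10.0:
63.78 tan²θ − 185 tanθ + (97.38) = 0.
tanθ = [185 ± √(185² − 4 × 63.78 × (97.38))] / (2 × 63.78) = (185 ± 96.87) / 127.6, giving tanθ = 0.6909 or 2.210.
θ = 34.64° or 65.65°; the larger is 65.65°.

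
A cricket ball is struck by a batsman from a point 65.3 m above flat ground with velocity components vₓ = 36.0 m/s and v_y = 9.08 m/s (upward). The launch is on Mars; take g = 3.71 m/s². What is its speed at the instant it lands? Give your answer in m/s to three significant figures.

43.2 m/s

The projectile lands when y = 65.3 + (9.080) t − ½·3.71·t² = 0. Positive root: t = (9.080 + √(9.080² + 2·3.71·65.3)) / 3.71 = (9.080 + 23.81) / 3.71 = 8.866 s.
Vertical velocity at impact: v_y = v_y0 − g t = 9.080 − 3.71 × 8.866 = −23.81 m/s.
Speed: |v| = √(vₓ² + v_y²) = √(36.00² + 23.81²) = 43.16 m/s.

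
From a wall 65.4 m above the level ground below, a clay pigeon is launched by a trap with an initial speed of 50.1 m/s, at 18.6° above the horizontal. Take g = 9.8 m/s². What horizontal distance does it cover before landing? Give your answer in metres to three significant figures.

Horizontal component vₓ = 50.10 cos 18.6° = 47.48 m/s; vertical v_y0 = 50.10 sin 18.6° = 15.98 m/s.
With up positive and y = 0 at the ground: y(t) = 65.4 + (15.98) t − 4.900 t². Setting y = 0 and taking the positive root: t = [15.98 + √(15.98² + 2·9.80·65.4)] / 9.80 = (15.98 + 39.21) / 9.80 = 5.631 s.
Horizontal distance: R = vₓ t = 47.48 × 5.631 = 267.4 m.

267 m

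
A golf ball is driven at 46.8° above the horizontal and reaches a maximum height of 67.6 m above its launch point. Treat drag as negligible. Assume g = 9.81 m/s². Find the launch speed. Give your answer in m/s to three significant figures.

At the peak v_y = 0, so v_y0 = √(2gH) = √(2 × 9.81 × 67.6) = 36.42 m/s.
v_y0 = v₀ sin θ ⇒ v₀ = 36.42 / sin 46.8° = 49.96 m/s.

50.0 m/s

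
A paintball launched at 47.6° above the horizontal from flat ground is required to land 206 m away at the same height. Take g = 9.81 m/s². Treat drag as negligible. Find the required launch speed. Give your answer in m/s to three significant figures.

45.0 m/s

On level ground R = v₀² sin 2θ / g ⇒ v₀ = √(gR / sin 2θ).
v₀ = √(9.81 × 206 / sin 95.20°) = √(2021 / 0.9959) = √2029.2 = 45.05 m/s.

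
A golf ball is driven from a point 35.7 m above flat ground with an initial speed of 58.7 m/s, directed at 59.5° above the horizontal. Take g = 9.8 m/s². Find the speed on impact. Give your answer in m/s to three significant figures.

Resolve: vₓ = 58.70 cos 59.5° = 29.79 m/s and v_y0 = 58.70 sin 59.5° = 50.58 m/s.
Vertical motion (up positive, ground at y = 0): 4.900 t² − (50.58) t − 35.7 = 0, so t = (50.58 + √(50.58² + 2·9.80·35.7)) / 9.80 = (50.58 + 57.08) / 9.80 = 10.99 s.
Vertical velocity at impact: v_y = v_y0 − g t = 50.58 − 9.80 × 10.99 = −57.08 m/s.
Speed: |v| = √(vₓ² + v_y²) = √(29.79² + 57.08²) = 64.38 m/s.

64.4 m/s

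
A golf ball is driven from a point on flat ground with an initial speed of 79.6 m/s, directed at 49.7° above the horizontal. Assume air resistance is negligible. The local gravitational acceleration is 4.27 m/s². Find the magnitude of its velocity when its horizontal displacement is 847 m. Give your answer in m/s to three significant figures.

Horizontal component vₓ = 79.60 cos 49.7° = 51.48 m/s; vertical v_y0 = 79.60 sin 49.7° = 60.71 m/s.
Time to reach x = 847 m: t = x/vₓ = 847/51.48 = 16.45 s.
Vertical velocity there: v_y = v_y0 − g t = 60.71 − 4.27 × 16.45 = −9.540 m/s.
Speed: √(vₓ² + v_y²) = √(51.48² + 9.540²) = 52.36 m/s.

52.4 m/s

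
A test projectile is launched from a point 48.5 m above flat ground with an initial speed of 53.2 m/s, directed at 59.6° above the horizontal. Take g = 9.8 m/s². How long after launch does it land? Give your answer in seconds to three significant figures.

10.3 s

Resolve: vₓ = 53.20 cos 59.6° = 26.92 m/s and v_y0 = 53.20 sin 59.6° = 45.89 m/s.
The projectile lands when y = 48.5 + (45.89) t − ½·9.80·t² = 0. Positive root: t = (45.89 + √(45.89² + 2·9.80·48.5)) / 9.80 = (45.89 + 55.28) / 9.80 = 10.32 s.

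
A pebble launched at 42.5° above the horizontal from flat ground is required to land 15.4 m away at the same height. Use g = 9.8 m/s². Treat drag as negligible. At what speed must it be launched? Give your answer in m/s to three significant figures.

12.3 m/s

Level-ground range: R = v₀² sin(2θ)/g, so v₀ = √(gR / sin 2θ).
v₀ = √(9.80 × 15.4 / sin 85.00°) = √(150.9 / 0.9962) = √151.50 = 12.31 m/s.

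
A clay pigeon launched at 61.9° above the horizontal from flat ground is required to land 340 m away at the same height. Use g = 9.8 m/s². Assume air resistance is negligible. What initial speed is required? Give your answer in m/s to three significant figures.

63.3 m/s

From R = (v₀² / g) sin 2θ: v₀ = √(gR / sin 2θ).
v₀ = √(9.80 × 340 / sin 123.8°) = √(3332 / 0.8310) = √4009.7 = 63.32 m/s.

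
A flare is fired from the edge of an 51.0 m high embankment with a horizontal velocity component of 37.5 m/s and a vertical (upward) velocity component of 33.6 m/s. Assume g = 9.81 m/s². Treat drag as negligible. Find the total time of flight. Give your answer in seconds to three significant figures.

With up positive and y = 0 at the ground: y(t) = 51.0 + (33.60) t − 4.905 t². Setting y = 0 and taking the positive root: t = [33.60 + √(33.60² + 2·9.81·51.0)] / 9.81 = (33.60 + 46.15) / 9.81 = 8.129 s.

8.13 s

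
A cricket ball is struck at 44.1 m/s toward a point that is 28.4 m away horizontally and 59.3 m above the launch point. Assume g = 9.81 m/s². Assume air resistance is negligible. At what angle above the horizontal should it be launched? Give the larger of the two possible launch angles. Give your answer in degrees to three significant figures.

Trajectory: y = x tanθ − g x² (1 + tan²θ)/(2v₀²). With x = 28.4, y = 59.3, v₀ = 44.1, g = 9.81:
2.034 tan²θ − 28.4 tanθ + (61.33) = 0.
tanθ = [28.4 ± √(28.4² − 4 × 2.034 × (61.33))] / (2 × 2.034) = (28.4 ± 17.54) / 4.068, giving tanθ = 2.670 or 11.29.
θ = 69.47° or 84.94°; the larger is 84.94°.

84.9°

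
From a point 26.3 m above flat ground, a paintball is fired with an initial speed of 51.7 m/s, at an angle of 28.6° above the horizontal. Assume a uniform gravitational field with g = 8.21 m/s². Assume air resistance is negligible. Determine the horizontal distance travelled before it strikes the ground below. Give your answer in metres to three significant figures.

315 m

Horizontal component vₓ = 51.70 cos 28.6° = 45.39 m/s; vertical v_y0 = 51.70 sin 28.6° = 24.75 m/s.
The projectile lands when y = 26.3 + (24.75) t − ½·8.21·t² = 0. Positive root: t = (24.75 + √(24.75² + 2·8.21·26.3)) / 8.21 = (24.75 + 32.32) / 8.21 = 6.951 s.
Horizontal distance: R = vₓ t = 45.39 × 6.951 = 315.5 m.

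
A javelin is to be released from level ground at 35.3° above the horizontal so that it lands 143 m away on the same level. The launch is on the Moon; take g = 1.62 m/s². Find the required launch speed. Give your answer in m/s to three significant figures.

15.7 m/s

From R = (v₀² / g) sin 2θ: v₀ = √(gR / sin 2θ).
v₀ = √(1.62 × 143 / sin 70.60°) = √(231.7 / 0.9432) = √245.60 = 15.67 m/s.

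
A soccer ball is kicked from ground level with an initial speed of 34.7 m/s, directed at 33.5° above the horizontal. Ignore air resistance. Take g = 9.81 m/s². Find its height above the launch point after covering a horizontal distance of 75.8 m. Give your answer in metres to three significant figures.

16.5 m

Components: vₓ = 34.70 cos 33.5° = 28.94 m/s, v_y0 = 34.70 sin 33.5° = 19.15 m/s.
At x = 75.8 m, t = x/vₓ = 75.8/28.94 = 2.620 s.
Height: y = v_y0 t − ½ g t² = 19.15 × 2.620 − 4.905 × 2.620² = 50.17 − 33.66 = 16.51 m.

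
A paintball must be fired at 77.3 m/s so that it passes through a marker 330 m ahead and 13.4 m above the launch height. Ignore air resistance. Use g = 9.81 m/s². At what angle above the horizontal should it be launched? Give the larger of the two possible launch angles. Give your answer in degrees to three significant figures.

Trajectory: y = x tanθ − g x² (1 + tan²θ)/(2v₀²). With x = 330, y = 13.4, v₀ = 77.3, g = 9.81:
89.39 tan²θ − 330 tanθ + (102.8) = 0.
tanθ = [330 ± √(330² − 4 × 89.39 × (102.8))] / (2 × 89.39) = (330 ± 268.6) / 178.8, giving tanθ = 0.3435 or 3.348.
θ = 18.96° or 73.37°; the larger is 73.37°.

73.4°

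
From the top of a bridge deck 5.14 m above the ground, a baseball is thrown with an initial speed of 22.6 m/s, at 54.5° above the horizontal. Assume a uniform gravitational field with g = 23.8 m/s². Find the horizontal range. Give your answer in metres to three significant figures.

Resolve: vₓ = 22.60 cos 54.5° = 13.12 m/s and v_y0 = 22.60 sin 54.5° = 18.40 m/s.
The projectile lands when y = 5.14 + (18.40) t − ½·23.8·t² = 0. Positive root: t = (18.40 + √(18.40² + 2·23.8·5.14)) / 23.8 = (18.40 + 24.15) / 23.8 = 1.788 s.
Horizontal distance: R = vₓ t = 13.12 × 1.788 = 23.46 m.

23.5 m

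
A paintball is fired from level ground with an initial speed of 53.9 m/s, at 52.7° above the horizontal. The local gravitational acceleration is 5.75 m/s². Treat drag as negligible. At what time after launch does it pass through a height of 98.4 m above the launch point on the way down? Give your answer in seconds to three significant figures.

Horizontal component vₓ = 53.90 cos 52.7° = 32.66 m/s; vertical v_y0 = 53.90 sin 52.7° = 42.88 m/s.
Set y = v_y0 t − ½ g t² = 98.4: 2.875 t² − 42.88 t + 98.4 = 0.
Quadratic formula: t = (42.88 ± √706.75) / 5.75 = (42.88 ± 26.58) / 5.75 → t = 2.833 s or 12.08 s.
The descending-branch root is 12.08 s.

12.1 s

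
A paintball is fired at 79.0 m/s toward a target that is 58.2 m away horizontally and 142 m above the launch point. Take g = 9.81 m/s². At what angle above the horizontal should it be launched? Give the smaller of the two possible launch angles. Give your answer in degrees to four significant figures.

70.73°

Trajectory: y = x tanθ − g x² (1 + tan²θ)/(2v₀²). With x = 58.2, y = 142, v₀ = 79.0, g = 9.81:
2.662 tan²θ − 58.2 tanθ + (144.7) = 0.
tanθ = [58.2 ± √(58.2² − 4 × 2.662 × (144.7))] / (2 × 2.662) = (58.2 ± 42.97) / 5.324, giving tanθ = 2.860 or 19.00.
θ = 70.73° or 86.99°; the smaller is 70.73°.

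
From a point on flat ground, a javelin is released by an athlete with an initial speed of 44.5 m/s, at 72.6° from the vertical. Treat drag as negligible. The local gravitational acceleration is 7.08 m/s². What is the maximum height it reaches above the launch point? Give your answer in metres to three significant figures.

12.5 m

vₓ = 44.50 sin 72.6° = 42.46 m/s; v_y0 = 44.50 cos 72.6° = 13.31 m/s.
At the apex v_y = 0, so H = v_y0²/(2g) = 13.31²/14.16 = 12.51 m.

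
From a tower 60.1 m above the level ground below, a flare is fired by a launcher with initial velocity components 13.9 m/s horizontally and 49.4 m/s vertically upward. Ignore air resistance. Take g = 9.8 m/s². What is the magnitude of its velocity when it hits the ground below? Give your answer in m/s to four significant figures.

61.74 m/s

The projectile lands when y = 60.1 + (49.40) t − ½·9.80·t² = 0. Positive root: t = (49.40 + √(49.40² + 2·9.80·60.1)) / 9.80 = (49.40 + 60.15) / 9.80 = 11.18 s.
Vertical velocity at impact: v_y = v_y0 − g t = 49.40 − 9.80 × 11.18 = −60.15 m/s.
Speed: |v| = √(vₓ² + v_y²) = √(13.90² + 60.15²) = 61.74 m/s.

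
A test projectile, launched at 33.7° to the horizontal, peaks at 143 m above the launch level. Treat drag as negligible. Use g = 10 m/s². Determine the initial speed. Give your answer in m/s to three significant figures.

At the peak v_y = 0, so v_y0 = √(2gH) = √(2 × 10.0 × 143) = 53.48 m/s.
v_y0 = v₀ sin θ ⇒ v₀ = 53.48 / sin 33.7° = 96.39 m/s.

96.4 m/s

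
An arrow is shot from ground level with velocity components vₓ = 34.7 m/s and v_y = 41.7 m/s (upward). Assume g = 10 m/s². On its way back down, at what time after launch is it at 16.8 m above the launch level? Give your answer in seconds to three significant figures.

7.92 s

Height y(t) = 41.70 t − 5.000 t² = 16.8 gives 5.000 t² − 41.70 t + 16.8 = 0.
Quadratic formula: t = (41.70 ± √1402.9) / 10.0 = (41.70 ± 37.46) / 10.0 → t = 0.4245 s or 7.916 s.
The descending-branch root is 7.916 s.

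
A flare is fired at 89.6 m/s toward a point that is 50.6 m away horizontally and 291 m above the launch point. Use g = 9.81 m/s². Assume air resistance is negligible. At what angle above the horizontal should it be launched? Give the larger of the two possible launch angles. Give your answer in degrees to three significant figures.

Trajectory: y = x tanθ − g x² (1 + tan²θ)/(2v₀²). With x = 50.6, y = 291, v₀ = 89.6, g = 9.81:
1.564 tan²θ − 50.6 tanθ + (292.6) = 0.
tanθ = [50.6 ± √(50.6² − 4 × 1.564 × (292.6))] / (2 × 1.564) = (50.6 ± 27.01) / 3.129, giving tanθ = 7.539 or 24.81.
θ = 82.44° or 87.69°; the larger is 87.69°.

87.7°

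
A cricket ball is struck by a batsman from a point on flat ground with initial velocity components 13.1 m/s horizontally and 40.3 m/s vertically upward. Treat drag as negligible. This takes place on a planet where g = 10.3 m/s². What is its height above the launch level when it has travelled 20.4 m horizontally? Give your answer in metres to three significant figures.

At x = 20.4 m, t = x/vₓ = 20.4/13.10 = 1.557 s.
Height: y = v_y0 t − ½ g t² = 40.30 × 1.557 − 5.150 × 1.557² = 62.76 − 12.49 = 50.27 m.

50.3 m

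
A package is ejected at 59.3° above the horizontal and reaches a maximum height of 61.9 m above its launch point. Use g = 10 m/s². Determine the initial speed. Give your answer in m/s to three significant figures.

At the peak v_y = 0, so v_y0 = √(2gH) = √(2 × 10.0 × 61.9) = 35.19 m/s.
v_y0 = v₀ sin θ ⇒ v₀ = 35.19 / sin 59.3° = 40.92 m/s.

40.9 m/s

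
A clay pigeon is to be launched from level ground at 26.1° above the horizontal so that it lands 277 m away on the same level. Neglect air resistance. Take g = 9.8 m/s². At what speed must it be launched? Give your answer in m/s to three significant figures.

58.6 m/s

Level-ground range: R = v₀² sin(2θ)/g, so v₀ = √(gR / sin 2θ).
v₀ = √(9.80 × 277 / sin 52.20°) = √(2715 / 0.7902) = √3435.5 = 58.61 m/s.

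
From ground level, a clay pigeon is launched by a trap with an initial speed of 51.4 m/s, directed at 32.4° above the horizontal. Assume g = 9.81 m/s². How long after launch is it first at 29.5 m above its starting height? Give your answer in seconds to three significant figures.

1.44 s

vₓ = 51.40 cos 32.4° = 43.40 m/s; v_y0 = 51.40 sin 32.4° = 27.54 m/s.
Require v_y0 t − ½ g t² = 29.5, i.e. 4.905 t² − 27.54 t + 29.5 = 0.
Quadratic formula: t = (27.54 ± √179.74) / 9.81 = (27.54 ± 13.41) / 9.81 → t = 1.441 s or 4.174 s.
The first (ascending) time is 1.441 s.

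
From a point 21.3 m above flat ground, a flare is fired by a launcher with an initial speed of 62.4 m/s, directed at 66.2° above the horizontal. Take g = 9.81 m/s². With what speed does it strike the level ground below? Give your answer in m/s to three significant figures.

Horizontal component vₓ = 62.40 cos 66.2° = 25.18 m/s; vertical v_y0 = 62.40 sin 66.2° = 57.09 m/s.
Vertical motion (up positive, ground at y = 0): 4.905 t² − (57.09) t − 21.3 = 0, so t = (57.09 + √(57.09² + 2·9.81·21.3)) / 9.81 = (57.09 + 60.64) / 9.81 = 12.00 s.
Vertical velocity at impact: v_y = v_y0 − g t = 57.09 − 9.81 × 12.00 = −60.64 m/s.
Speed: |v| = √(vₓ² + v_y²) = √(25.18² + 60.64²) = 65.66 m/s.

65.7 m/s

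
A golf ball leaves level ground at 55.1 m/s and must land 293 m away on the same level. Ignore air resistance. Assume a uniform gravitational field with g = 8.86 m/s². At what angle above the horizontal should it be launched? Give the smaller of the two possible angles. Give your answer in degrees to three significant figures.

29.4°

Level-ground range R = v₀² sin(2θ)/g ⇒ sin(2θ) = gR/v₀² = 8.86 × 293 / 55.1² = 0.8551.
2θ = 58.77° or 180° − 58.77° = 121.2°, so θ = 29.38° or 60.62°.
The smaller angle is 29.38°.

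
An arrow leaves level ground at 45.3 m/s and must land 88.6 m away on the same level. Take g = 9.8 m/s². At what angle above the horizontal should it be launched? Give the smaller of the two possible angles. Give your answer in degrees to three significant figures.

12.5°

Level-ground range R = v₀² sin(2θ)/g ⇒ sin(2θ) = gR/v₀² = 9.80 × 88.6 / 45.3² = 0.4231.
2θ = 25.03° or 180° − 25.03° = 155.0°, so θ = 12.52° or 77.48°.
The smaller angle is 12.52°.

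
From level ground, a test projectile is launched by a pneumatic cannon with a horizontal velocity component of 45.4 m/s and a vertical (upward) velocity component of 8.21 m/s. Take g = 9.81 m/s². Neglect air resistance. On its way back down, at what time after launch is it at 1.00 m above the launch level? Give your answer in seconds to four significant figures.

Require v_y0 t − ½ g t² = 1.00, i.e. 4.905 t² − 8.210 t + 1.00 = 0.
t = [8.210 ± √(8.210² − 2·9.81·1.00)] / 9.81 = (8.210 ± 6.913) / 9.81, so t = 0.1323 s or t = 1.542 s.
The descending-branch root is 1.542 s.

1.542 s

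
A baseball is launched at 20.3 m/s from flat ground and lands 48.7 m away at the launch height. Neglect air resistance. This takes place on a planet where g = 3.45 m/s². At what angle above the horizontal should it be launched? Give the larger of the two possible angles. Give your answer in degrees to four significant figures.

77.97°

R = v₀² sin 2θ / g gives sin 2θ = gR/v₀² = 3.45·48.7/20.3² = 0.4077.
2θ = 24.06° or 180° − 24.06° = 155.9°, so θ = 12.03° or 77.97°.
The larger angle is 77.97°.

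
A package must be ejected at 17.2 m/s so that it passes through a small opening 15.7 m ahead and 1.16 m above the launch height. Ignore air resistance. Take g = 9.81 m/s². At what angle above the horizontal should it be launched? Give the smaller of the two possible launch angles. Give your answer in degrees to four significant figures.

20.29°

Trajectory: y = x tanθ − g x² (1 + tan²θ)/(2v₀²). With x = 15.7, y = 1.16, v₀ = 17.2, g = 9.81:
4.087 tan²θ − 15.7 tanθ + (5.247) = 0.
tanθ = [15.7 ± √(15.7² − 4 × 4.087 × (5.247))] / (2 × 4.087) = (15.7 ± 12.68) / 8.174, giving tanθ = 0.3698 or 3.472.
θ = 20.29° or 73.93°; the smaller is 20.29°.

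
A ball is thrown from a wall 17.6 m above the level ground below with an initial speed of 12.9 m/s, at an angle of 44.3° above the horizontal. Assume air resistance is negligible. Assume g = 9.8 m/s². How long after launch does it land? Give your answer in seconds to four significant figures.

Horizontal component vₓ = 12.90 cos 44.3° = 9.232 m/s; vertical v_y0 = 12.90 sin 44.3° = 9.010 m/s.
Vertical motion (up positive, ground at y = 0): 4.900 t² − (9.010) t − 17.6 = 0, so t = (9.010 + √(9.010² + 2·9.80·17.6)) / 9.80 = (9.010 + 20.64) / 9.80 = 3.026 s.

3.026 s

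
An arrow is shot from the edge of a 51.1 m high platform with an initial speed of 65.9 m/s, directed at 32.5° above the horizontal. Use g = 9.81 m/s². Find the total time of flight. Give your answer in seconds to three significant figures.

vₓ = 65.90 cos 32.5° = 55.58 m/s; v_y0 = 65.90 sin 32.5° = 35.41 m/s.
Vertical motion (up positive, ground at y = 0): 4.905 t² − (35.41) t − 51.1 = 0, so t = (35.41 + √(35.41² + 2·9.81·51.1)) / 9.81 = (35.41 + 47.50) / 9.81 = 8.451 s.

8.45 s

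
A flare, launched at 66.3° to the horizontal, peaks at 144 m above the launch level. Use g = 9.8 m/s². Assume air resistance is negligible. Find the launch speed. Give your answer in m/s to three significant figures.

58.0 m/s

At the peak v_y = 0, so v_y0 = √(2gH) = √(2 × 9.80 × 144) = 53.13 m/s.
v_y0 = v₀ sin θ ⇒ v₀ = 53.13 / sin 66.3° = 58.02 m/s.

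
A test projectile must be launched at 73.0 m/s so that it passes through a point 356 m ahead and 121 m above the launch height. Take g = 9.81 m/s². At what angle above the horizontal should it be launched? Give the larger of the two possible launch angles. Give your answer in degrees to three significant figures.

64.2°

Trajectory: y = x tanθ − g x² (1 + tan²θ)/(2v₀²). With x = 356, y = 121, v₀ = 73.0, g = 9.81:
116.7 tan²θ − 356 tanθ + (237.7) = 0.
tanθ = [356 ± √(356² − 4 × 116.7 × (237.7))] / (2 × 116.7) = (356 ± 125.9) / 233.3, giving tanθ = 0.9864 or 2.065.
θ = 44.61° or 64.17°; the larger is 64.17°.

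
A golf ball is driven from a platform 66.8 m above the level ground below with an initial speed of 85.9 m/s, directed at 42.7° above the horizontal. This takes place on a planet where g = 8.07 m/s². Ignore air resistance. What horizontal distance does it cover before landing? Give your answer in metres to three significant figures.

vₓ = 85.90 cos 42.7° = 63.13 m/s; v_y0 = 85.90 sin 42.7° = 58.25 m/s.
Vertical motion (up positive, ground at y = 0): 4.035 t² − (58.25) t − 66.8 = 0, so t = (58.25 + √(58.25² + 2·8.07·66.8)) / 8.07 = (58.25 + 66.87) / 8.07 = 15.50 s.
Horizontal distance: R = vₓ t = 63.13 × 15.50 = 978.8 m.

979 m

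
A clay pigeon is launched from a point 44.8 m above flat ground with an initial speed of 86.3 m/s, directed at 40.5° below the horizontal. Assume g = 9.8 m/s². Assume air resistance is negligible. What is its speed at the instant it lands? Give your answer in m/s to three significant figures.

91.2 m/s

Horizontal component vₓ = 86.30 cos 40.5° = 65.62 m/s; vertical v_y0 = −56.05 m/s (downward).
Vertical motion (up positive, ground at y = 0): 4.900 t² − (−56.05) t − 44.8 = 0, so t = (−56.05 + √(56.05² + 2·9.80·44.8)) / 9.80 = (−56.05 + 63.40) / 9.80 = 0.7501 s.
Vertical velocity at impact: v_y = v_y0 − g t = −56.05 − 9.80 × 0.7501 = −63.40 m/s.
Speed: |v| = √(vₓ² + v_y²) = √(65.62² + 63.40²) = 91.25 m/s.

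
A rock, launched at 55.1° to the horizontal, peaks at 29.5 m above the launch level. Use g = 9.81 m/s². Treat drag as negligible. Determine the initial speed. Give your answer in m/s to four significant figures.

At the peak v_y = 0, so v_y0 = √(2gH) = √(2 × 9.81 × 29.5) = 24.06 m/s.
v_y0 = v₀ sin θ ⇒ v₀ = 24.06 / sin 55.1° = 29.33 m/s.

29.33 m/s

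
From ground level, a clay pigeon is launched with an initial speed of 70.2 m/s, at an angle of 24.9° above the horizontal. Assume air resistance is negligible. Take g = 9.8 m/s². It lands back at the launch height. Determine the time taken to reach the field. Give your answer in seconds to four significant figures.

Components: vₓ = 70.20 cos 24.9° = 63.67 m/s, v_y0 = 70.20 sin 24.9° = 29.56 m/s.
It returns to y = 0 when t = 2 v_y0 / g = 2(29.56)/9.80 = 6.032 s.

6.032 s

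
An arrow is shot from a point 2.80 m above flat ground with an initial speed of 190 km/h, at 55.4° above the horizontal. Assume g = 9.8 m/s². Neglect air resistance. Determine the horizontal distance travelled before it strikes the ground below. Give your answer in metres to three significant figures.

Convert: 190 km/h = 190/3.6 = 52.78 m/s.
vₓ = 52.78 cos 55.4° = 29.97 m/s; v_y0 = 52.78 sin 55.4° = 43.44 m/s.
The projectile lands when y = 2.80 + (43.44) t − ½·9.80·t² = 0. Positive root: t = (43.44 + √(43.44² + 2·9.80·2.80)) / 9.80 = (43.44 + 44.07) / 9.80 = 8.930 s.
Horizontal distance: R = vₓ t = 29.97 × 8.930 = 267.6 m.

268 m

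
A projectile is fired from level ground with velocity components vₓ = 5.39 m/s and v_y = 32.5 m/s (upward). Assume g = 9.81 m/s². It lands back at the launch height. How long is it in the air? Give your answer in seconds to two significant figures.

6.6 s

Time of flight on level ground: T = 2 v_y0 / g = 2 × 32.50 / 9.81 = 6.626 s.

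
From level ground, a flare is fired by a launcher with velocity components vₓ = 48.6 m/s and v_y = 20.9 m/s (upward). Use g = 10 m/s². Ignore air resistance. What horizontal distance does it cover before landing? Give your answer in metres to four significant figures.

203.1 m

Time aloft: T = 2 v_y0 / g = 2 × 20.90 / 10.0 = 4.180 s.
Horizontal distance R = vₓ T = 48.60 × 4.180 = 203.1 m.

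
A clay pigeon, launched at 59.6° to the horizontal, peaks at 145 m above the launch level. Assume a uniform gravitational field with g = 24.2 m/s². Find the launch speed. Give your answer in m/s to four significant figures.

At the peak v_y = 0, so v_y0 = √(2gH) = √(2 × 24.2 × 145) = 83.77 m/s.
v_y0 = v₀ sin θ ⇒ v₀ = 83.77 / sin 59.6° = 97.13 m/s.

97.13 m/s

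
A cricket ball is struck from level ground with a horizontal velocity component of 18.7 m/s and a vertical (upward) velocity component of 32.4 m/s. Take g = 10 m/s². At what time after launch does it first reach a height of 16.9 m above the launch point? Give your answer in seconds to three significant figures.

Height y(t) = 32.40 t − 5.000 t² = 16.9 gives 5.000 t² − 32.40 t + 16.9 = 0.
Quadratic formula: t = (32.40 ± √711.76) / 10.0 = (32.40 ± 26.68) / 10.0 → t = 0.5721 s or 5.908 s.
The first (ascending) time is 0.5721 s.

0.572 s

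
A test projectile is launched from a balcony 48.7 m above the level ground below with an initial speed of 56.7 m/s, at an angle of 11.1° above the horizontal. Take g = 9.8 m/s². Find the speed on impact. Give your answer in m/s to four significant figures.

64.57 m/s

vₓ = 56.70 cos 11.1° = 55.64 m/s; v_y0 = 56.70 sin 11.1° = 10.92 m/s.
Vertical motion (up positive, ground at y = 0): 4.900 t² − (10.92) t − 48.7 = 0, so t = (10.92 + √(10.92² + 2·9.80·48.7)) / 9.80 = (10.92 + 32.77) / 9.80 = 4.457 s.
Vertical velocity at impact: v_y = v_y0 − g t = 10.92 − 9.80 × 4.457 = −32.77 m/s.
Speed: |v| = √(vₓ² + v_y²) = √(55.64² + 32.77²) = 64.57 m/s.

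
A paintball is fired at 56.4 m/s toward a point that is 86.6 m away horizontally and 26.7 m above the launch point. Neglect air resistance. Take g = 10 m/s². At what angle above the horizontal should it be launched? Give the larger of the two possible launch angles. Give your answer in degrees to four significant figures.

81.72°

Trajectory: y = x tanθ − g x² (1 + tan²θ)/(2v₀²). With x = 86.6, y = 26.7, v₀ = 56.4, g = 10.0:
11.79 tan²θ − 86.6 tanθ + (38.49) = 0.
tanθ = [86.6 ± √(86.6² − 4 × 11.79 × (38.49))] / (2 × 11.79) = (86.6 ± 75.40) / 23.58, giving tanθ = 0.4752 or 6.871.
θ = 25.42° or 81.72°; the larger is 81.72°.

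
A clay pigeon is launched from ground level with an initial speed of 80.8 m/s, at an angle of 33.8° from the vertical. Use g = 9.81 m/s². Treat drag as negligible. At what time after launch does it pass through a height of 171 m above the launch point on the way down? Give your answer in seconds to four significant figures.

Components: vₓ = 80.80 sin 33.8° = 44.95 m/s, v_y0 = 80.80 cos 33.8° = 67.14 m/s.
Set y = v_y0 t − ½ g t² = 171: 4.905 t² − 67.14 t + 171 = 0.
Quadratic formula: t = (67.14 ± √1153.2) / 9.81 = (67.14 ± 33.96) / 9.81 → t = 3.383 s or 10.31 s.
The descending-branch root is 10.31 s.

10.31 s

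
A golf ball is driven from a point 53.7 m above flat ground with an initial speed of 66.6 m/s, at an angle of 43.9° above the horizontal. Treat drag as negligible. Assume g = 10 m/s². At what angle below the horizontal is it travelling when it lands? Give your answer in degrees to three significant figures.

vₓ = 66.60 cos 43.9° = 47.99 m/s; v_y0 = 66.60 sin 43.9° = 46.18 m/s.
With up positive and y = 0 at the ground: y(t) = 53.7 + (46.18) t − 5.000 t². Setting y = 0 and taking the positive root: t = [46.18 + √(46.18² + 2·10.0·53.7)] / 10.0 = (46.18 + 56.63) / 10.0 = 10.28 s.
At impact: v_y = v_y0 − g t = −56.63 m/s; vₓ = 47.99 m/s.
Angle below horizontal: arctan(|v_y|/vₓ) = arctan(56.63/47.99) = 49.72°.

49.7°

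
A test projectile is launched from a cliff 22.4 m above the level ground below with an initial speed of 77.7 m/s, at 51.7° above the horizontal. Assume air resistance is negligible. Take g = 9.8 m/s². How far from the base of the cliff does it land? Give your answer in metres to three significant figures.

616 m

Resolve: vₓ = 77.70 cos 51.7° = 48.16 m/s and v_y0 = 77.70 sin 51.7° = 60.98 m/s.
The projectile lands when y = 22.4 + (60.98) t − ½·9.80·t² = 0. Positive root: t = (60.98 + √(60.98² + 2·9.80·22.4)) / 9.80 = (60.98 + 64.48) / 9.80 = 12.80 s.
Horizontal distance: R = vₓ t = 48.16 × 12.80 = 616.5 m.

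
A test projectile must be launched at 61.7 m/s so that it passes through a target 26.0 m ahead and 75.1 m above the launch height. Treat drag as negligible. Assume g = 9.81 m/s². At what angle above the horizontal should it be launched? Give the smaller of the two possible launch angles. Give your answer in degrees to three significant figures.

Trajectory: y = x tanθ − g x² (1 + tan²θ)/(2v₀²). With x = 26.0, y = 75.1, v₀ = 61.7, g = 9.81:
0.8710 tan²θ − 26.0 tanθ + (75.97) = 0.
tanθ = [26.0 ± √(26.0² − 4 × 0.8710 × (75.97))] / (2 × 0.8710) = (26.0 ± 20.28) / 1.742, giving tanθ = 3.283 or 26.57.
θ = 73.06° or 87.84°; the smaller is 73.06°.

73.1°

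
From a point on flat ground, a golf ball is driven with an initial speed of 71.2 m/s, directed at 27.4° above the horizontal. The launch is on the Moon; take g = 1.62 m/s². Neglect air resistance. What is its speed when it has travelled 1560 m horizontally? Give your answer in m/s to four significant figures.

Horizontal component vₓ = 71.20 cos 27.4° = 63.21 m/s; vertical v_y0 = 71.20 sin 27.4° = 32.77 m/s.
Time to reach x = 1560 m: t = x/vₓ = 1560/63.21 = 24.68 s.
Vertical velocity there: v_y = v_y0 − g t = 32.77 − 1.62 × 24.68 = −7.213 m/s.
Speed: √(vₓ² + v_y²) = √(63.21² + 7.213²) = 63.62 m/s.

63.62 m/s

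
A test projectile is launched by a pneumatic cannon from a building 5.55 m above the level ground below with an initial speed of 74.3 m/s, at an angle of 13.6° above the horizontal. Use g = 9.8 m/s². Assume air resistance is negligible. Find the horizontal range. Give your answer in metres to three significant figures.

279 m

vₓ = 74.30 cos 13.6° = 72.22 m/s; v_y0 = 74.30 sin 13.6° = 17.47 m/s.
Vertical motion (up positive, ground at y = 0): 4.900 t² − (17.47) t − 5.55 = 0, so t = (17.47 + √(17.47² + 2·9.80·5.55)) / 9.80 = (17.47 + 20.35) / 9.80 = 3.859 s.
Horizontal distance: R = vₓ t = 72.22 × 3.859 = 278.7 m.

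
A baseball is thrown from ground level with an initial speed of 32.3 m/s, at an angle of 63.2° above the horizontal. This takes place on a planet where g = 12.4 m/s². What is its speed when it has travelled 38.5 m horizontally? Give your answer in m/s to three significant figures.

vₓ = 32.30 cos 63.2° = 14.56 m/s; v_y0 = 32.30 sin 63.2° = 28.83 m/s.
At x = 38.5 m, t = x/vₓ = 38.5/14.56 = 2.644 s.
Vertical velocity there: v_y = v_y0 − g t = 28.83 − 12.4 × 2.644 = −3.950 m/s.
Speed: √(vₓ² + v_y²) = √(14.56² + 3.950²) = 15.09 m/s.

15.1 m/s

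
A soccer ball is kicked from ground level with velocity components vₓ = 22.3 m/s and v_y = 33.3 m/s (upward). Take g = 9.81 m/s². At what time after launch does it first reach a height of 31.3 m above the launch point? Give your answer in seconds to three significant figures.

Require v_y0 t − ½ g t² = 31.3, i.e. 4.905 t² − 33.30 t + 31.3 = 0.
t = [33.30 ± √(33.30² − 2·9.81·31.3)] / 9.81 = (33.30 ± 22.24) / 9.81, so t = 1.127 s or t = 5.662 s.
The first (ascending) time is 1.127 s.

1.13 s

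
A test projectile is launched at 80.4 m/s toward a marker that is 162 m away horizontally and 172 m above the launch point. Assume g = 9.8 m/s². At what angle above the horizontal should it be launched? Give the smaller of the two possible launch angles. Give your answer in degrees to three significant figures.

55.2°

Trajectory: y = x tanθ − g x² (1 + tan²θ)/(2v₀²). With x = 162, y = 172, v₀ = 80.4, g = 9.80:
19.89 tan²θ − 162 tanθ + (191.9) = 0.
tanθ = [162 ± √(162² − 4 × 19.89 × (191.9))] / (2 × 19.89) = (162 ± 104.8) / 39.79, giving tanθ = 1.439 or 6.705.
θ = 55.20° or 81.52°; the smaller is 55.20°.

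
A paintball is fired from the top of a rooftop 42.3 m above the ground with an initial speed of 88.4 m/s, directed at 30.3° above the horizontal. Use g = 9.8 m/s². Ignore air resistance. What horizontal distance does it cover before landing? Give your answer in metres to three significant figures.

761 m

vₓ = 88.40 cos 30.3° = 76.32 m/s; v_y0 = 88.40 sin 30.3° = 44.60 m/s.
Vertical motion (up positive, ground at y = 0): 4.900 t² − (44.60) t − 42.3 = 0, so t = (44.60 + √(44.60² + 2·9.80·42.3)) / 9.80 = (44.60 + 53.09) / 9.80 = 9.968 s.
Horizontal distance: R = vₓ t = 76.32 × 9.968 = 760.8 m.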